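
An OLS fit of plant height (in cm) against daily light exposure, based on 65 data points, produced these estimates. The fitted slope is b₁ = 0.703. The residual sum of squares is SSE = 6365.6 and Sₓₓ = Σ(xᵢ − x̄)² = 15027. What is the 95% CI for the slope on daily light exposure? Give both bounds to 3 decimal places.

(0.539, 0.867)

MSE = SSE/(n − 2) = 6365.6/63 = 101.041.
SE(b₁) = √(MSE/Sₓₓ) = √(101.041/15027) = 0.0819999.
df = n − 2 = 63.
t* = t_{0.025, 63} = 1.998341.
Margin = t* × SE = 1.998341 × 0.0819999 = 0.16386.
CI: 0.703 ± 0.16386 → (0.539, 0.867).
With 95% confidence, each one-unit increase in daily light exposure is associated with a change of between 0.539 and 0.867 cm in plant height.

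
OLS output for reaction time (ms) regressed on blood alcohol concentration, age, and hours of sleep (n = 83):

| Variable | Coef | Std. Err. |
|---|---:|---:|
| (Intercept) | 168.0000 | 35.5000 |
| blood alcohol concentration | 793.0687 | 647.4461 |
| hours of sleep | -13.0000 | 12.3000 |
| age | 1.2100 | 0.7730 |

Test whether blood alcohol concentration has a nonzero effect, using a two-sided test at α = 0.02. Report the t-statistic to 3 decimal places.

Read off: b = 793.0687, SE = 647.4461 for blood alcohol concentration.
H₀: β₁ = 0 vs H₁: β₁ ≠ 0.
t = 793.0687 / 647.4461 = 1.225.
df = n − k − 1 = 83 − 3 − 1 = 79.
Two-sided p ≈ 0.2242, which is ≥ 0.02, so fail to reject H₀.
The data do not give significant evidence of an association between blood alcohol concentration and reaction time, after adjusting for the other predictors.

t = 1.225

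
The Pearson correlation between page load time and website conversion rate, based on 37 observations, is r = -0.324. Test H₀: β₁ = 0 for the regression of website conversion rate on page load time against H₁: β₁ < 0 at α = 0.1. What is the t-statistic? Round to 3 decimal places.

t = r·√(n − 2)/√(1 − r²) = -0.324·√35/√0.895024 = -2.026.
df = n − 2 = 35.
One-sided p ≈ 0.0252, which is < 0.1, so reject H₀.
There is evidence of a linear association between page load time and website conversion rate.

t = -2.026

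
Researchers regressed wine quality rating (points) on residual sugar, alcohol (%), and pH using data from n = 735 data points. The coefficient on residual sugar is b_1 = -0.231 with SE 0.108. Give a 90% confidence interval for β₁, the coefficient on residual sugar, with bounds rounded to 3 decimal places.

df = n − k − 1 = 735 − 3 − 1 = 731.
t* = t_{0.05, 731} = 1.646941.
Margin = t* × SE = 1.646941 × 0.108 = 0.17787.
CI: -0.231 ± 0.17787 → (-0.409, -0.053).
With 90% confidence, each one-unit increase in residual sugar is associated with a change of between -0.409 and -0.053 points in wine quality rating, holding the other predictors fixed.

(-0.409, -0.053)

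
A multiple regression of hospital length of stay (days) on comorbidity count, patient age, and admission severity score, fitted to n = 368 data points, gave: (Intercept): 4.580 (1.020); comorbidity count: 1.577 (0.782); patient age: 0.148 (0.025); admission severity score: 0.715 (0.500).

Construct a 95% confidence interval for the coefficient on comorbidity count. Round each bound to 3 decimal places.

(0.039, 3.115)

Read off: b = 1.577, SE = 0.782 for comorbidity count.
df = n − k − 1 = 368 − 3 − 1 = 364.
t* = t_{0.025, 364} = 1.966503.
Margin = t* × SE = 1.966503 × 0.782 = 1.53781.
CI: 1.577 ± 1.53781 → (0.039, 3.115).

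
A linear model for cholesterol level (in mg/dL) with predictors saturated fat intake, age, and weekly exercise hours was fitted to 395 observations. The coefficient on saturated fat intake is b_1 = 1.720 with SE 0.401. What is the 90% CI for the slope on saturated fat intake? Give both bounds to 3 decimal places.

(1.059, 2.381)

df = n − k − 1 = 395 − 3 − 1 = 391.
t* = t_{0.05, 391} = 1.64876.
Margin = t* × SE = 1.64876 × 0.401 = 0.66115.
CI: 1.720 ± 0.66115 → (1.059, 2.381).
With 90% confidence, each one-unit increase in saturated fat intake is associated with a change of between 1.059 and 2.381 mg/dL in cholesterol level, holding the other predictors fixed.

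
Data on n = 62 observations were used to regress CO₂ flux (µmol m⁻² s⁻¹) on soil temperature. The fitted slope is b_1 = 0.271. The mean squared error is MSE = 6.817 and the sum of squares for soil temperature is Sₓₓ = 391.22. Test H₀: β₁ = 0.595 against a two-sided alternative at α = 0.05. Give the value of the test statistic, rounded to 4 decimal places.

t = -2.4545

SE(b_1) = √(MSE/Sₓₓ) = √(6.817/391.22) = 0.132004.
t = (0.271 − 0.595) / 0.132004 = -2.4545.
df = n − 2 = 60.
Two-sided p ≈ 0.0170, which is < 0.05, so reject H₀.
There is evidence that the true slope on soil temperature differs from 0.595 µmol m⁻² s⁻¹ per unit.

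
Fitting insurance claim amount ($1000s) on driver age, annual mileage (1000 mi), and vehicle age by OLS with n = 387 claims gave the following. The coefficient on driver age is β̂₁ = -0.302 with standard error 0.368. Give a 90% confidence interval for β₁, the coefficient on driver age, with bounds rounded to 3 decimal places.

(-0.909, 0.305)

df = n − k − 1 = 387 − 3 − 1 = 383.
t* = t_{0.05, 383} = 1.648842.
Margin = t* × SE = 1.648842 × 0.368 = 0.60677.
CI: -0.302 ± 0.60677 → (-0.909, 0.305).
With 90% confidence, each one-unit increase in driver age is associated with a change of between -0.909 and 0.305 $1000s in insurance claim amount, holding the other predictors fixed.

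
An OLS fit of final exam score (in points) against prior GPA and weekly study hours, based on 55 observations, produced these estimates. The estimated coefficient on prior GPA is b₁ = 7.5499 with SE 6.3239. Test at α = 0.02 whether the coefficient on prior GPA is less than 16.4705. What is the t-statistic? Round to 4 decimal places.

H₀: β₁ = 16.4705 vs H₁: β₁ < 16.4705.
t = (b₁ − β₁⁰)/SE = (7.5499 − 16.4705) / 6.3239 = -1.4106.
df = n − k − 1 = 55 − 2 − 1 = 52.
One-sided p ≈ 0.0822, which is ≥ 0.02, so fail to reject H₀.
The data do not give significant evidence that the true slope on prior GPA is below 16.4705 points per unit, holding the other predictors fixed.

t = -1.4106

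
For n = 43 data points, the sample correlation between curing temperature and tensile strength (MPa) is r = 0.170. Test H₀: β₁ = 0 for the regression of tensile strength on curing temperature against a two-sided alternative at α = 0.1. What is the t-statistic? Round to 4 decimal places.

t = r·√(n − 2)/√(1 − r²) = 0.170·√41/√0.9711 = 1.1046.
df = n − 2 = 41.
Two-sided p ≈ 0.2758, which is ≥ 0.1, so fail to reject H₀.
The data do not give significant evidence of a linear association between curing temperature and tensile strength.

t = 1.1046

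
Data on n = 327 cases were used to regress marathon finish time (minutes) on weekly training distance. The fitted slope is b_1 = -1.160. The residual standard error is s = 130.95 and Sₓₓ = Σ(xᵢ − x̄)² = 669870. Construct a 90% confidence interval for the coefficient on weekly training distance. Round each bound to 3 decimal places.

SE(b_1) = s/√Sₓₓ = 130.95/√669870 = 0.159996.
df = n − 2 = 325.
t* = t_{0.05, 325} = 1.649556.
Margin = t* × SE = 1.649556 × 0.159996 = 0.26392.
CI: -1.160 ± 0.26392 → (-1.424, -0.896).
With 90% confidence, each one-unit increase in weekly training distance is associated with a change of between -1.424 and -0.896 minutes in marathon finish time.

(-1.424, -0.896)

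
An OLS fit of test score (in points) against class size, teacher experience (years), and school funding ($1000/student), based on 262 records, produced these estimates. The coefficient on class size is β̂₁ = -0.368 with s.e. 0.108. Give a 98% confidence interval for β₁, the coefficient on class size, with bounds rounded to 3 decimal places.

(-0.621, -0.115)

df = n − k − 1 = 262 − 3 − 1 = 258.
t* = t_{0.01, 258} = 2.340888.
Margin = t* × SE = 2.340888 × 0.108 = 0.25282.
CI: -0.368 ± 0.25282 → (-0.621, -0.115).
With 98% confidence, each one-unit increase in class size is associated with a change of between -0.621 and -0.115 points in test score, holding the other predictors fixed.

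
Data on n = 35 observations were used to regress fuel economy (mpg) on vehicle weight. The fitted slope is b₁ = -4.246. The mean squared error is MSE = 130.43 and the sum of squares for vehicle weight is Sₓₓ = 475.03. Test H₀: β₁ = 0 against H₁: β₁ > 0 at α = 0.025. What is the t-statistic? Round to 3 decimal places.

t = -8.103

SE(b₁) = √(MSE/Sₓₓ) = √(130.43/475.03) = 0.523996.
t = -4.246 / 0.523996 = -8.103.
df = n − 2 = 33.
One-sided p ≈ 1.0000, which is ≥ 0.025, so fail to reject H₀.
The data do not give significant evidence that the true slope on vehicle weight is positive.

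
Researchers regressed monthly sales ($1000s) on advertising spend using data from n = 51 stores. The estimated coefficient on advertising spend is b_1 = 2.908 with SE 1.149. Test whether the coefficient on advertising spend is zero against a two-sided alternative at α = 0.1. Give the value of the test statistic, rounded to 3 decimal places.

H₀: β₁ = 0 vs H₁: β₁ ≠ 0.
t = (b_1 − β₁⁰)/SE = 2.908 / 1.149 = 2.531.
df = n − 2 = 51 − 2 = 49.
Two-sided p ≈ 0.0146, which is < 0.1, so reject H₀.
There is evidence that advertising spend is associated with monthly sales.

t = 2.531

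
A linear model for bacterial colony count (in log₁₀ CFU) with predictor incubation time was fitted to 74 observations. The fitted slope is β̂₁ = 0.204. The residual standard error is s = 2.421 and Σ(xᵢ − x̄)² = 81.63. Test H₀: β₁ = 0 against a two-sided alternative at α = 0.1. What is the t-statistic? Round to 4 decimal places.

t = 0.7613

SE(β̂₁) = s/√Sₓₓ = 2.421/√81.63 = 0.26796.
t = 0.204 / 0.26796 = 0.7613.
df = n − 2 = 72.
Two-sided p ≈ 0.4490, which is ≥ 0.1, so fail to reject H₀.
The data do not give significant evidence of an association between incubation time and bacterial colony count.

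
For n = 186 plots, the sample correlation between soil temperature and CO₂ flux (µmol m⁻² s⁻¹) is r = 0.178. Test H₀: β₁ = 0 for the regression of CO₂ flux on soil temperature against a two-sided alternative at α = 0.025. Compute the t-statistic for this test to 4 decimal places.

t = 2.4537

t = r·√(n − 2)/√(1 − r²) = 0.178·√184/√0.968316 = 2.4537.
df = n − 2 = 184.
Two-sided p ≈ 0.0151, which is < 0.025, so reject H₀.
There is evidence of a linear association between soil temperature and CO₂ flux.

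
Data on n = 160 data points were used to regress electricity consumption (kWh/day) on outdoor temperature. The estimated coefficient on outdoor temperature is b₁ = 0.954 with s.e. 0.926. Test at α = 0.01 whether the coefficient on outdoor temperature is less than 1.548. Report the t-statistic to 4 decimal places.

t = -0.6415

H₀: β₁ = 1.548 vs H₁: β₁ < 1.548.
t = (b₁ − β₁⁰)/SE = (0.954 − 1.548) / 0.926 = -0.6415.
df = n − 2 = 160 − 2 = 158.
One-sided p ≈ 0.2611, which is ≥ 0.01, so fail to reject H₀.
The data do not give significant evidence that the true slope on outdoor temperature is below 1.548 kWh/day per unit.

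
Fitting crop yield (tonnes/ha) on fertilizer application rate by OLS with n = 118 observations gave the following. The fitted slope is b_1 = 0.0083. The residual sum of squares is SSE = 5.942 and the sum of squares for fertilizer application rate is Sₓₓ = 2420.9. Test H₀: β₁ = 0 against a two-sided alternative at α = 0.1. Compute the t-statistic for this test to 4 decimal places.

MSE = SSE/(n − 2) = 5.942/116 = 0.0512241.
SE(b_1) = √(MSE/Sₓₓ) = √(0.0512241/2420.9) = 0.00459991.
t = 0.0083 / 0.00459991 = 1.8044.
df = n − 2 = 116.
Two-sided p ≈ 0.0738, which is < 0.1, so reject H₀.
There is evidence that fertilizer application rate is associated with crop yield.

t = 1.8044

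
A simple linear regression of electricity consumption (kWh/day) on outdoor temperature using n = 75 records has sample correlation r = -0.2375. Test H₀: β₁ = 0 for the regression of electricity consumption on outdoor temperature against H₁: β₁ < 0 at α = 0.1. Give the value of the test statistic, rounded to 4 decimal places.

t = r·√(n − 2)/√(1 − r²) = -0.2375·√73/√0.943594 = -2.0890.
df = n − 2 = 73.
One-sided p ≈ 0.0201, which is < 0.1, so reject H₀.
There is evidence of a linear association between outdoor temperature and electricity consumption.

t = -2.0890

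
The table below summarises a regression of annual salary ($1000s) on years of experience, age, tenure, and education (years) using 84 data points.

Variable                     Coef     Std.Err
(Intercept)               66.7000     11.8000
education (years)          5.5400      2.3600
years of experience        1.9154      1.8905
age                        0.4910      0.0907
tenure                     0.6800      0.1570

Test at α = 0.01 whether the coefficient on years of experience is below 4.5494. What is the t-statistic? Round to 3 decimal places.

t = -1.393

Read off: b = 1.9154, SE = 1.8905 for years of experience.
H₀: β₁ = 4.5494 vs H₁: β₁ < 4.5494.
t = (1.9154 − 4.5494) / 1.8905 = -1.393.
df = n − k − 1 = 84 − 4 − 1 = 79.
One-sided p ≈ 0.0837, which is ≥ 0.01, so fail to reject H₀.
The data do not give significant evidence that the true slope on years of experience is below 4.5494 $1000s per unit, holding the other predictors fixed.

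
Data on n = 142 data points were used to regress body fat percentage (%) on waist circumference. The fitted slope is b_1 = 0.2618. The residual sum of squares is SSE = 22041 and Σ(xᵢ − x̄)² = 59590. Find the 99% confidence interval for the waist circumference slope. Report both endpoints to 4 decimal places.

MSE = SSE/(n − 2) = 22041/140 = 157.436.
SE(b_1) = √(MSE/Sₓₓ) = √(157.436/59590) = 0.0514002.
df = n − 2 = 140.
t* = t_{0.005, 140} = 2.611403.
Margin = t* × SE = 2.611403 × 0.0514002 = 0.134227.
CI: 0.2618 ± 0.134227 → (0.1276, 0.3960).
With 99% confidence, each one-unit increase in waist circumference is associated with a change of between 0.1276 and 0.3960 % in body fat percentage.

(0.1276, 0.3960)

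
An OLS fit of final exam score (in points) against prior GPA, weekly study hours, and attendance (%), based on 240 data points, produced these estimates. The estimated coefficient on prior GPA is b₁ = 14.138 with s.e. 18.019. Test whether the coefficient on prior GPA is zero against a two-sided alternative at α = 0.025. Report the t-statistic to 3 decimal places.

t = 0.785

H₀: β₁ = 0 vs H₁: β₁ ≠ 0.
t = (b₁ − β₁⁰)/SE = 14.138 / 18.019 = 0.785.
df = n − k − 1 = 240 − 3 − 1 = 236.
Two-sided p ≈ 0.4335, which is ≥ 0.025, so fail to reject H₀.
The data do not give significant evidence of an association between prior GPA and final exam score, after adjusting for the other predictors.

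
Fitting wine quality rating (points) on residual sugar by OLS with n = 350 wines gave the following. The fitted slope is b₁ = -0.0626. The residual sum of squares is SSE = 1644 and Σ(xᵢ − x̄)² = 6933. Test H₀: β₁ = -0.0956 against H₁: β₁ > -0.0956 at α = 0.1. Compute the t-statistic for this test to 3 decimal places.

MSE = SSE/(n − 2) = 1644/348 = 4.72414.
SE(b₁) = √(MSE/Sₓₓ) = √(4.72414/6933) = 0.0261036.
t = (-0.0626 − (-0.0956)) / 0.0261036 = 1.264.
df = n − 2 = 348.
One-sided p ≈ 0.1035, which is ≥ 0.1, so fail to reject H₀.
The data do not give significant evidence that the true slope on residual sugar exceeds -0.0956 points per unit.

t = 1.264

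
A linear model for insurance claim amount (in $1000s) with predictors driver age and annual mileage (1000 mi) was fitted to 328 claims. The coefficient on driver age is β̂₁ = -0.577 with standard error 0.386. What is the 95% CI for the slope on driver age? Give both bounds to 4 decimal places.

df = n − k − 1 = 328 − 2 − 1 = 325.
t* = t_{0.025, 325} = 1.96729.
Margin = t* × SE = 1.96729 × 0.386 = 0.759374.
CI: -0.577 ± 0.759374 → (-1.3364, 0.1824).
With 95% confidence, each one-unit increase in driver age is associated with a change of between -1.3364 and 0.1824 $1000s in insurance claim amount, holding the other predictors fixed.

(-1.3364, 0.1824)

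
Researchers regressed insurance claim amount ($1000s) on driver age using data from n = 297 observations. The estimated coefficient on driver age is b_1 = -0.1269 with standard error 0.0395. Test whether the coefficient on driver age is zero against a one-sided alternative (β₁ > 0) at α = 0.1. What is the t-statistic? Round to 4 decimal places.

t = -3.2127

H₀: β₁ = 0 vs H₁: β₁ > 0.
t = (b_1 − β₁⁰)/SE = -0.1269 / 0.0395 = -3.2127.
df = n − 2 = 297 − 2 = 295.
One-sided p ≈ 0.9993, which is ≥ 0.1, so fail to reject H₀.
The data do not give significant evidence that the true slope on driver age is positive.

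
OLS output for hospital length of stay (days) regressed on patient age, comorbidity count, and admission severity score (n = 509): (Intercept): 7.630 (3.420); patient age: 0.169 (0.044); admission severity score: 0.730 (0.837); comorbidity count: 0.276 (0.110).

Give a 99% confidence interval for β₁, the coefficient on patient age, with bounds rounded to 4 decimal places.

(0.0552, 0.2828)

Read off: b = 0.169, SE = 0.044 for patient age.
df = n − k − 1 = 509 − 3 − 1 = 505.
t* = t_{0.005, 505} = 2.5856.
Margin = t* × SE = 2.5856 × 0.044 = 0.113766.
CI: 0.169 ± 0.113766 → (0.0552, 0.2828).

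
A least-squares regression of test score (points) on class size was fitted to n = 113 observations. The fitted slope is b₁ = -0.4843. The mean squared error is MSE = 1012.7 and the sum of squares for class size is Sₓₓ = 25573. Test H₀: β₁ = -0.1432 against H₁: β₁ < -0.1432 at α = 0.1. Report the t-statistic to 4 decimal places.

t = -1.7141

SE(b₁) = √(MSE/Sₓₓ) = √(1012.7/25573) = 0.198998.
t = (-0.4843 − (-0.1432)) / 0.198998 = -1.7141.
df = n − 2 = 111.
One-sided p ≈ 0.0447, which is < 0.1, so reject H₀.
There is evidence that the true slope on class size is below -0.1432 points per unit.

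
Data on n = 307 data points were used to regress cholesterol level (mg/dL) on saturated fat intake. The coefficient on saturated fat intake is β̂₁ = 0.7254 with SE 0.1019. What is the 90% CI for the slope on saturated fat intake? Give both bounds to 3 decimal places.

df = n − 2 = 307 − 2 = 305.
t* = t_{0.05, 305} = 1.649865.
Margin = t* × SE = 1.649865 × 0.1019 = 0.16812.
CI: 0.7254 ± 0.16812 → (0.557, 0.894).
With 90% confidence, each one-unit increase in saturated fat intake is associated with a change of between 0.557 and 0.894 mg/dL in cholesterol level.

(0.557, 0.894)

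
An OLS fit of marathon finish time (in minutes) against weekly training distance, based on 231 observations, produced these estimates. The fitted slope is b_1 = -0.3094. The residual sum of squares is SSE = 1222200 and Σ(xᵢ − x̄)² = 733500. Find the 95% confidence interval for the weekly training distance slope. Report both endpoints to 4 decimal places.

MSE = SSE/(n − 2) = 1222200/229 = 5337.12.
SE(b_1) = √(MSE/Sₓₓ) = √(5337.12/733500) = 0.0853008.
df = n − 2 = 229.
t* = t_{0.025, 229} = 1.970377.
Margin = t* × SE = 1.970377 × 0.0853008 = 0.168075.
CI: -0.3094 ± 0.168075 → (-0.4775, -0.1413).
With 95% confidence, each one-unit increase in weekly training distance is associated with a change of between -0.4775 and -0.1413 minutes in marathon finish time.

(-0.4775, -0.1413)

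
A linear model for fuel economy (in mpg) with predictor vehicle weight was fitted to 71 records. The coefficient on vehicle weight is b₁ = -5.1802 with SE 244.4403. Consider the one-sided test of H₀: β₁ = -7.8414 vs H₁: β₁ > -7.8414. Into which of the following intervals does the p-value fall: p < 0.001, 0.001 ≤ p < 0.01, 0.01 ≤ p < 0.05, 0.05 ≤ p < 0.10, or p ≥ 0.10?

t = (-5.1802 − (-7.8414)) / 244.4403 = 0.011.
df = n − 2 = 71 − 2 = 69.
One-sided p = P(T_{69} > t) ≈ 0.4957.
So p ≥ 0.10.

p ≥ 0.10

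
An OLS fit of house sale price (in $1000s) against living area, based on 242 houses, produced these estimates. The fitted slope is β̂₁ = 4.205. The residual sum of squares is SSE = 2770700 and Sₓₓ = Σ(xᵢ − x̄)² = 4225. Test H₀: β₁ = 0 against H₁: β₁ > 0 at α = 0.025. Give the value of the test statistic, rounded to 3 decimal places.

t = 2.544

MSE = SSE/(n − 2) = 2770700/240 = 11544.6.
SE(β̂₁) = √(MSE/Sₓₓ) = √(11544.6/4225) = 1.65301.
t = 4.205 / 1.65301 = 2.544.
df = n − 2 = 240.
One-sided p ≈ 0.0058, which is < 0.025, so reject H₀.
There is evidence that the true slope on living area is positive.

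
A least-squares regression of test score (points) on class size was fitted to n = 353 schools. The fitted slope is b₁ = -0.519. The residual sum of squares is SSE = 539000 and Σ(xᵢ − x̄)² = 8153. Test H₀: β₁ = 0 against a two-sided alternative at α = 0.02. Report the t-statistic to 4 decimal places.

MSE = SSE/(n − 2) = 539000/351 = 1535.61.
SE(b₁) = √(MSE/Sₓₓ) = √(1535.61/8153) = 0.433992.
t = -0.519 / 0.433992 = -1.1959.
df = n − 2 = 351.
Two-sided p ≈ 0.2326, which is ≥ 0.02, so fail to reject H₀.
The data do not give significant evidence of an association between class size and test score.

t = -1.1959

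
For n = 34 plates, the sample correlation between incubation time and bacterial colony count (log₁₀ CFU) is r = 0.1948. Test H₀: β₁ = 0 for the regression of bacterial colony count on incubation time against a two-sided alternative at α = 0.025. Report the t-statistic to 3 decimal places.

t = 1.123

t = r·√(n − 2)/√(1 − r²) = 0.1948·√32/√0.962053 = 1.123.
df = n − 2 = 32.
Two-sided p ≈ 0.2696, which is ≥ 0.025, so fail to reject H₀.
The data do not give significant evidence of a linear association between incubation time and bacterial colony count.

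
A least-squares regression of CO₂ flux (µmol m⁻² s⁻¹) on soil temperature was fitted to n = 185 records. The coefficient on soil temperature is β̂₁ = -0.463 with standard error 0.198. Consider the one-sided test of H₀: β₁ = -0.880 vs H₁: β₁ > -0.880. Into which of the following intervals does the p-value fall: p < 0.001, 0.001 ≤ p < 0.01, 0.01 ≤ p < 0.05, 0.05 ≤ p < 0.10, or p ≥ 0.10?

t = (-0.463 − (-0.880)) / 0.198 = 2.106.
df = n − 2 = 185 − 2 = 183.
One-sided p = P(T_{183} > t) ≈ 0.0183.
So 0.01 ≤ p < 0.05.

0.01 ≤ p < 0.05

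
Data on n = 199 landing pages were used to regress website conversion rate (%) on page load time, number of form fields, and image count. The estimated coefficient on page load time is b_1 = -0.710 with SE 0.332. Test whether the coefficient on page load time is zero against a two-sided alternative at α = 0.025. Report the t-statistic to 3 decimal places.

H₀: β₁ = 0 vs H₁: β₁ ≠ 0.
t = (b_1 − β₁⁰)/SE = -0.710 / 0.332 = -2.139.
df = n − k − 1 = 199 − 3 − 1 = 195.
Two-sided p ≈ 0.0337, which is ≥ 0.025, so fail to reject H₀.
The data do not give significant evidence of an association between page load time and website conversion rate, after adjusting for the other predictors.

t = -2.139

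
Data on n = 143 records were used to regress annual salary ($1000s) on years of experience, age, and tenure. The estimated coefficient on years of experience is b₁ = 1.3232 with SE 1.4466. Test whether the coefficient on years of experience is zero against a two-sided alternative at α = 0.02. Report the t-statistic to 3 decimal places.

H₀: β₁ = 0 vs H₁: β₁ ≠ 0.
t = (b₁ − β₁⁰)/SE = 1.3232 / 1.4466 = 0.915.
df = n − k − 1 = 143 − 3 − 1 = 139.
Two-sided p ≈ 0.3619, which is ≥ 0.02, so fail to reject H₀.
The data do not give significant evidence of an association between years of experience and annual salary, after adjusting for the other predictors.

t = 0.915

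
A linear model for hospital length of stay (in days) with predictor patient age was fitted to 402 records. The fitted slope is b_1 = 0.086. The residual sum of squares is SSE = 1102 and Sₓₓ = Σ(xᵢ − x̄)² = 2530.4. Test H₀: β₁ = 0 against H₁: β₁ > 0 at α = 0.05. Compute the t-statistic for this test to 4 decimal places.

t = 2.6063

MSE = SSE/(n − 2) = 1102/400 = 2.755.
SE(b_1) = √(MSE/Sₓₓ) = √(2.755/2530.4) = 0.0329964.
t = 0.086 / 0.0329964 = 2.6063.
df = n − 2 = 400.
One-sided p ≈ 0.0047, which is < 0.05, so reject H₀.
There is evidence that the true slope on patient age is positive.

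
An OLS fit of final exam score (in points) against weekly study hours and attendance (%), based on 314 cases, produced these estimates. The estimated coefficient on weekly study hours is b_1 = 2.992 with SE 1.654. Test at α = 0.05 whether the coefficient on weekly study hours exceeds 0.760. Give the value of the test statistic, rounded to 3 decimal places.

t = 1.349

H₀: β₁ = 0.760 vs H₁: β₁ > 0.760.
t = (b_1 − β₁⁰)/SE = (2.992 − 0.760) / 1.654 = 1.349.
df = n − k − 1 = 314 − 2 − 1 = 311.
One-sided p ≈ 0.0891, which is ≥ 0.05, so fail to reject H₀.
The data do not give significant evidence that the true slope on weekly study hours exceeds 0.760 points per unit, holding the other predictors fixed.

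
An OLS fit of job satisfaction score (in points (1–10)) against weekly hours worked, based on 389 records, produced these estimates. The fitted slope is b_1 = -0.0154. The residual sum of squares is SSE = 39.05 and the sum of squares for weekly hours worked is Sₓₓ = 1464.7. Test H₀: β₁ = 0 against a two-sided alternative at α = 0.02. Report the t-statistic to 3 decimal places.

MSE = SSE/(n − 2) = 39.05/387 = 0.100904.
SE(b_1) = √(MSE/Sₓₓ) = √(0.100904/1464.7) = 0.00830005.
t = -0.0154 / 0.00830005 = -1.855.
df = n − 2 = 387.
Two-sided p ≈ 0.0643, which is ≥ 0.02, so fail to reject H₀.
The data do not give significant evidence of an association between weekly hours worked and job satisfaction score.

t = -1.855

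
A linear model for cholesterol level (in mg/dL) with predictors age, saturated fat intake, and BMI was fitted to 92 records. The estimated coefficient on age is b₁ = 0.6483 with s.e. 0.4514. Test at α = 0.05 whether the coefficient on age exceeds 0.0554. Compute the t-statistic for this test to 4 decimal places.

t = 1.3135

H₀: β₁ = 0.0554 vs H₁: β₁ > 0.0554.
t = (b₁ − β₁⁰)/SE = (0.6483 − 0.0554) / 0.4514 = 1.3135.
df = n − k − 1 = 92 − 3 − 1 = 88.
One-sided p ≈ 0.0962, which is ≥ 0.05, so fail to reject H₀.
The data do not give significant evidence that the true slope on age exceeds 0.0554 mg/dL per unit, holding the other predictors fixed.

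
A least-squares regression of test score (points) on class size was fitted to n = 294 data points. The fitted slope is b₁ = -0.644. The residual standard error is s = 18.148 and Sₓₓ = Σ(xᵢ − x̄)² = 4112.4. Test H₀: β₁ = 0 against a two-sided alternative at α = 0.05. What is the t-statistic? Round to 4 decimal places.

SE(b₁) = s/√Sₓₓ = 18.148/√4112.4 = 0.282997.
t = -0.644 / 0.282997 = -2.2756.
df = n − 2 = 292.
Two-sided p ≈ 0.0236, which is < 0.05, so reject H₀.
There is evidence that class size is associated with test score.

t = -2.2756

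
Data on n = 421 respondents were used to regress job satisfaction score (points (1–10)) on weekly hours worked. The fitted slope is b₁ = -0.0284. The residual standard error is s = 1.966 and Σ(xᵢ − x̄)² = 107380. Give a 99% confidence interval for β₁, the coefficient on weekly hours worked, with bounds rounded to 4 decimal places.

SE(b₁) = s/√Sₓₓ = 1.966/√107380 = 0.00599959.
df = n − 2 = 419.
t* = t_{0.005, 419} = 2.587614.
Margin = t* × SE = 2.587614 × 0.00599959 = 0.015525.
CI: -0.0284 ± 0.015525 → (-0.0439, -0.0129).
With 99% confidence, each one-unit increase in weekly hours worked is associated with a change of between -0.0439 and -0.0129 points (1–10) in job satisfaction score.

(-0.0439, -0.0129)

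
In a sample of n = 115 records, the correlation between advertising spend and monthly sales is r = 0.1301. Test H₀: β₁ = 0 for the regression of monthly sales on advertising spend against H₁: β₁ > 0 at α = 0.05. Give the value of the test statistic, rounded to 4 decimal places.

t = 1.3948

t = r·√(n − 2)/√(1 − r²) = 0.1301·√113/√0.983074 = 1.3948.
df = n − 2 = 113.
One-sided p ≈ 0.0829, which is ≥ 0.05, so fail to reject H₀.
The data do not give significant evidence of a linear association between advertising spend and monthly sales.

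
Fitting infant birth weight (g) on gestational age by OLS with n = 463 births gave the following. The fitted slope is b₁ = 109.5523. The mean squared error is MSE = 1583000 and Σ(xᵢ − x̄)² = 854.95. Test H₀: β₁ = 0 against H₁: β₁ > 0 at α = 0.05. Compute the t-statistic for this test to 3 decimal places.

SE(b₁) = √(MSE/Sₓₓ) = √(1.583e+06/854.95) = 43.0299.
t = 109.5523 / 43.0299 = 2.546.
df = n − 2 = 461.
One-sided p ≈ 0.0056, which is < 0.05, so reject H₀.
There is evidence that the true slope on gestational age is positive.

t = 2.546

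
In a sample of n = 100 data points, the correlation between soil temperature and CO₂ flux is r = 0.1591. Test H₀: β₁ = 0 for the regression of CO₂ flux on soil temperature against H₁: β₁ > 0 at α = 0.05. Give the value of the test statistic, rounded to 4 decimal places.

t = r·√(n − 2)/√(1 − r²) = 0.1591·√98/√0.974687 = 1.5953.
df = n − 2 = 98.
One-sided p ≈ 0.0569, which is ≥ 0.05, so fail to reject H₀.
The data do not give significant evidence of a linear association between soil temperature and CO₂ flux.

t = 1.5953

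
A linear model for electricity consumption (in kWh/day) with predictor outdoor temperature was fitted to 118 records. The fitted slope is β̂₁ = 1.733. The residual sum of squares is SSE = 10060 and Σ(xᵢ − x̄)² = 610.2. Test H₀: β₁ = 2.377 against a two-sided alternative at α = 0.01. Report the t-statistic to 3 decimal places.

MSE = SSE/(n − 2) = 10060/116 = 86.7241.
SE(β̂₁) = √(MSE/Sₓₓ) = √(86.7241/610.2) = 0.376994.
t = (1.733 − 2.377) / 0.376994 = -1.708.
df = n − 2 = 116.
Two-sided p ≈ 0.0903, which is ≥ 0.01, so fail to reject H₀.
The data are consistent with a true slope of 2.377 kWh/day per unit of outdoor temperature.

t = -1.708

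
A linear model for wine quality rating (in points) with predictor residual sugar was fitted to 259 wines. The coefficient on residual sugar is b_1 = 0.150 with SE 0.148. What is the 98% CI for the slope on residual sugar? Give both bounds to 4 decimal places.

(-0.1965, 0.4965)

df = n − 2 = 259 − 2 = 257.
t* = t_{0.01, 257} = 2.340945.
Margin = t* × SE = 2.340945 × 0.148 = 0.346460.
CI: 0.150 ± 0.346460 → (-0.1965, 0.4965).
With 98% confidence, each one-unit increase in residual sugar is associated with a change of between -0.1965 and 0.4965 points in wine quality rating.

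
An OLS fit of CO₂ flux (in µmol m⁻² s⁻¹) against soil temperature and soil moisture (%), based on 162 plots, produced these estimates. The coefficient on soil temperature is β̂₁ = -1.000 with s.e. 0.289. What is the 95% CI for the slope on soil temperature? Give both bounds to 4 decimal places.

(-1.5708, -0.4292)

df = n − k − 1 = 162 − 2 − 1 = 159.
t* = t_{0.025, 159} = 1.974996.
Margin = t* × SE = 1.974996 × 0.289 = 0.570774.
CI: -1.000 ± 0.570774 → (-1.5708, -0.4292).
With 95% confidence, each one-unit increase in soil temperature is associated with a change of between -1.5708 and -0.4292 µmol m⁻² s⁻¹ in CO₂ flux, holding the other predictors fixed.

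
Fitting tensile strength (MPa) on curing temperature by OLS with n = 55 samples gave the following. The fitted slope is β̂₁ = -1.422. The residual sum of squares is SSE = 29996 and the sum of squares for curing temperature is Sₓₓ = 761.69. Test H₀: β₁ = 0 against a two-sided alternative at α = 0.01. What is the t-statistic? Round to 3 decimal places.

MSE = SSE/(n − 2) = 29996/53 = 565.962.
SE(β̂₁) = √(MSE/Sₓₓ) = √(565.962/761.69) = 0.861995.
t = -1.422 / 0.861995 = -1.650.
df = n − 2 = 53.
Two-sided p ≈ 0.1049, which is ≥ 0.01, so fail to reject H₀.
The data do not give significant evidence of an association between curing temperature and tensile strength.

t = -1.650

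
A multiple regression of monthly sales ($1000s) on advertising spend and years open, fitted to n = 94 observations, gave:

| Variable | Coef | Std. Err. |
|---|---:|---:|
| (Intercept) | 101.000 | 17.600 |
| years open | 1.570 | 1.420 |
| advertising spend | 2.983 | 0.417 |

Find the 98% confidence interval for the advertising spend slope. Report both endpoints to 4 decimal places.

(1.9955, 3.9705)

Read off: b = 2.983, SE = 0.417 for advertising spend.
df = n − k − 1 = 94 − 2 − 1 = 91.
t* = t_{0.01, 91} = 2.368026.
Margin = t* × SE = 2.368026 × 0.417 = 0.987467.
CI: 2.983 ± 0.987467 → (1.9955, 3.9705).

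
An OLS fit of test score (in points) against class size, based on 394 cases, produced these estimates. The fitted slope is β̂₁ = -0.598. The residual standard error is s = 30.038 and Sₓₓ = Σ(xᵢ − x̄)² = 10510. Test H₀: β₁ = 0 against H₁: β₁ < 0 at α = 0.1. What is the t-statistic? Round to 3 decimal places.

t = -2.041

SE(β̂₁) = s/√Sₓₓ = 30.038/√10510 = 0.293001.
t = -0.598 / 0.293001 = -2.041.
df = n − 2 = 392.
One-sided p ≈ 0.0210, which is < 0.1, so reject H₀.
There is evidence that the true slope on class size is negative.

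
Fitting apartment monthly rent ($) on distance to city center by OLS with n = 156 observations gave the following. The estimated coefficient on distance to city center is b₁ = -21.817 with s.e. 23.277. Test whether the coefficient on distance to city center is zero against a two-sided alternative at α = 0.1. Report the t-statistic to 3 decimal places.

H₀: β₁ = 0 vs H₁: β₁ ≠ 0.
t = (b₁ − β₁⁰)/SE = -21.817 / 23.277 = -0.937.
df = n − 2 = 156 − 2 = 154.
Two-sided p ≈ 0.3501, which is ≥ 0.1, so fail to reject H₀.
The data do not give significant evidence of an association between distance to city center and apartment monthly rent.

t = -0.937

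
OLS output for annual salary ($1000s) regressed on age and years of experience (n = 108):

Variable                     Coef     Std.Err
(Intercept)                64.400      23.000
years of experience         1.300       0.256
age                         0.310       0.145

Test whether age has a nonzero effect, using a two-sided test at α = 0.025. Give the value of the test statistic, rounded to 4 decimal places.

Read off: b = 0.310, SE = 0.145 for age.
H₀: β₁ = 0 vs H₁: β₁ ≠ 0.
t = 0.310 / 0.145 = 2.1379.
df = n − k − 1 = 108 − 2 − 1 = 105.
Two-sided p ≈ 0.0348, which is ≥ 0.025, so fail to reject H₀.
The data do not give significant evidence of an association between age and annual salary, after adjusting for the other predictors.

t = 2.1379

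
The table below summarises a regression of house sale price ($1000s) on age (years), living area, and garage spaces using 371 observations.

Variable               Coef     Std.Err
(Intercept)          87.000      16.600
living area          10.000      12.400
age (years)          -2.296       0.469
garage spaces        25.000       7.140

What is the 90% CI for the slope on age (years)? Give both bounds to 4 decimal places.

Read off: b = -2.296, SE = 0.469 for age (years).
df = n − k − 1 = 371 − 3 − 1 = 367.
t* = t_{0.05, 367} = 1.649016.
Margin = t* × SE = 1.649016 × 0.469 = 0.773389.
CI: -2.296 ± 0.773389 → (-3.0694, -1.5226).

(-3.0694, -1.5226)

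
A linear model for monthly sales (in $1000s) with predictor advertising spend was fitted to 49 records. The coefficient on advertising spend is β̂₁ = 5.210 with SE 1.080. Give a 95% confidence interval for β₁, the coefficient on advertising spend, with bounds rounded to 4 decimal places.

df = n − 2 = 49 − 2 = 47.
t* = t_{0.025, 47} = 2.011741.
Margin = t* × SE = 2.011741 × 1.080 = 2.172680.
CI: 5.210 ± 2.172680 → (3.0373, 7.3827).
With 95% confidence, each one-unit increase in advertising spend is associated with a change of between 3.0373 and 7.3827 $1000s in monthly sales.

(3.0373, 7.3827)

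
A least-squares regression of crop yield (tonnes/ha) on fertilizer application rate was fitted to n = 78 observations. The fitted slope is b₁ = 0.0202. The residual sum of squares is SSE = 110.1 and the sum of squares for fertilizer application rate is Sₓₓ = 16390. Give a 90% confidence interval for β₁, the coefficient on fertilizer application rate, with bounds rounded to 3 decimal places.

MSE = SSE/(n − 2) = 110.1/76 = 1.44868.
SE(b₁) = √(MSE/Sₓₓ) = √(1.44868/16390) = 0.00940151.
df = n − 2 = 76.
t* = t_{0.05, 76} = 1.665151.
Margin = t* × SE = 1.665151 × 0.00940151 = 0.01565.
CI: 0.0202 ± 0.01565 → (0.005, 0.036).
With 90% confidence, each one-unit increase in fertilizer application rate is associated with a change of between 0.005 and 0.036 tonnes/ha in crop yield.

(0.005, 0.036)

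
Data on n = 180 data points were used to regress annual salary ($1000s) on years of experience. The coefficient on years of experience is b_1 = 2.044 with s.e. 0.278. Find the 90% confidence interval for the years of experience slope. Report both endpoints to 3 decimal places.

(1.584, 2.504)

df = n − 2 = 180 − 2 = 178.
t* = t_{0.05, 178} = 1.653459.
Margin = t* × SE = 1.653459 × 0.278 = 0.45966.
CI: 2.044 ± 0.45966 → (1.584, 2.504).
With 90% confidence, each one-unit increase in years of experience is associated with a change of between 1.584 and 2.504 $1000s in annual salary.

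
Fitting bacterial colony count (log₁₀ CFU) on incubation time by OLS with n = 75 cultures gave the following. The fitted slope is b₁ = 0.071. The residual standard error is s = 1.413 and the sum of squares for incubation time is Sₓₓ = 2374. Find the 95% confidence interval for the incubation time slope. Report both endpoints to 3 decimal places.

(0.013, 0.129)

SE(b₁) = s/√Sₓₓ = 1.413/√2374 = 0.0290003.
df = n − 2 = 73.
t* = t_{0.025, 73} = 1.992997.
Margin = t* × SE = 1.992997 × 0.0290003 = 0.05780.
CI: 0.071 ± 0.05780 → (0.013, 0.129).
With 95% confidence, each one-unit increase in incubation time is associated with a change of between 0.013 and 0.129 log₁₀ CFU in bacterial colony count.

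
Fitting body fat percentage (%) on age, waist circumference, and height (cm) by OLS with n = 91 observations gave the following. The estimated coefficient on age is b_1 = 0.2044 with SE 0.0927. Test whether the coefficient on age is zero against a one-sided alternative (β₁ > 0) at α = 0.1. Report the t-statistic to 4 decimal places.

t = 2.2050

H₀: β₁ = 0 vs H₁: β₁ > 0.
t = (b_1 − β₁⁰)/SE = 0.2044 / 0.0927 = 2.2050.
df = n − k − 1 = 91 − 3 − 1 = 87.
One-sided p ≈ 0.0150, which is < 0.1, so reject H₀.
There is evidence that the true slope on age is positive, holding the other predictors fixed.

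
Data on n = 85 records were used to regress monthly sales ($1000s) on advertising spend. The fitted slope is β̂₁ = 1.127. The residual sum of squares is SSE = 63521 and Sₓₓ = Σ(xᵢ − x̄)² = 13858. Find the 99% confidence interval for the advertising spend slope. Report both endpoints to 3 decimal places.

(0.507, 1.747)

MSE = SSE/(n − 2) = 63521/83 = 765.313.
SE(β̂₁) = √(MSE/Sₓₓ) = √(765.313/13858) = 0.235001.
df = n − 2 = 83.
t* = t_{0.005, 83} = 2.636369.
Margin = t* × SE = 2.636369 × 0.235001 = 0.61955.
CI: 1.127 ± 0.61955 → (0.507, 1.747).
With 99% confidence, each one-unit increase in advertising spend is associated with a change of between 0.507 and 1.747 $1000s in monthly sales.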